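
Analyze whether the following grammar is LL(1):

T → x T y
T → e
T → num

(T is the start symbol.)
Yes, the grammar is LL(1).

For T:
  PREDICT(T → x T y) = { 'x' }
  PREDICT(T → e) = { 'e' }
  PREDICT(T → num) = { 'num' }

All predict sets are disjoint. The grammar IS LL(1).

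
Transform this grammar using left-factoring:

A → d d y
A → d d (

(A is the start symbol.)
Left-factoring transforms A → αβ₁ | αβ₂ into A → αA' and A' → β₁ | β₂
(α is the longest common prefix among the alternatives). Repeat until
no nonterminal has two alternatives with a common prefix.

Round 1: A has alternatives sharing prefix 'd d'. Introduce A': A → d d A'
  Add: A' → y
  Add: A' → (

No remaining common prefixes — done.

Resulting grammar:
A → d d A'
A' → y
A' → (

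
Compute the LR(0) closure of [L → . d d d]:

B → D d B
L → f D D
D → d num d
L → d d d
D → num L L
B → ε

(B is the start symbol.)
To compute CLOSURE, for each item [A → α.Bβ] where B is a non-terminal, add [B → .γ] for all productions B → γ; repeat for the newly added items until nothing changes.

Start with: [L → . d d d]
The dot precedes the terminal d, so nothing is added.

CLOSURE = { [L → . d d d] }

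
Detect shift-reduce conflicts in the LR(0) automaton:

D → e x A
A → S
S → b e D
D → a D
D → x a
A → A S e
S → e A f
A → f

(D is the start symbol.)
Yes — I7: [D → e x A .] vs [S → . b e D]

A shift-reduce conflict occurs when an LR(0) state has both:
  - a complete (reduce) item [A → α .] (dot at the end), and
  - a shift item [B → β . c γ] (dot before a terminal).

Augment with D' → D and build the canonical LR(0) collection (I0 = CLOSURE({[D' → . D]}), then GOTO on every symbol after a dot until no new states appear). It has 19 states:
  I0: { [D → . a D], [D → . e x A], [D → . x a], [D' → . D] }  — shift
  I1: { [D' → D .] }  — accept
  I2: { [D → . a D], [D → . e x A], [D → . x a], [D → a . D] }  — shift
  I3: { [D → e . x A] }  — shift
  I4: { [D → x . a] }  — shift
  I5: { [D → x a .] }  — reduce
  I6: { [A → . A S e], [A → . S], [A → . f], [D → e x . A], [S → . b e D], [S → . e A f] }  — shift
  I7: { [A → A . S e], [D → e x A .], [S → . b e D], [S → . e A f] }  — shift, reduce
  I8: { [A → S .] }  — reduce
  I9: { [S → b . e D] }  — shift
  I10: { [A → . A S e], [A → . S], [A → . f], [S → . b e D], [S → . e A f], [S → e . A f] }  — shift
  I11: { [A → f .] }  — reduce
  I12: { [A → A . S e], [S → . b e D], [S → . e A f], [S → e A . f] }  — shift
  I13: { [A → A S . e] }  — shift
  I14: { [S → e A f .] }  — reduce
  I15: { [A → A S e .] }  — reduce
  I16: { [D → . a D], [D → . e x A], [D → . x a], [S → b e . D] }  — shift
  I17: { [S → b e D .] }  — reduce
  I18: { [D → a D .] }  — reduce

I7 contains reduce item [D → e x A .] and shift items [S → . b e D], [S → . e A f] — shift-reduce conflict.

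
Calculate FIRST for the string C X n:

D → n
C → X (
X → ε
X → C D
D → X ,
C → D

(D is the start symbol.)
{ '(', ',', 'n' }

FIRST sets of the non-terminals involved (from the grammar, by fixed-point iteration):
  FIRST(C) = { '(', ',', 'n' }

To compute FIRST(C X n), process the symbols left to right:
Symbol C is a non-terminal. Add FIRST(C) \ {ε} = { '(', ',', 'n' }
C is not nullable (ε ∉ FIRST(C)), so stop here.
FIRST(C X n) = { '(', ',', 'n' }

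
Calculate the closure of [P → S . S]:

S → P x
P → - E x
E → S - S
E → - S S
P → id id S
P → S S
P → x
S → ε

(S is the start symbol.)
{ [P → . - E x], [P → . S S], [P → . id id S], [P → . x], [P → S . S], [S → . P x], [S → .] }

Start with: [P → S . S]
  [P → S . S] has the dot before S: add [S → . P x], [S → .]
  [S → . P x] has the dot before P: add [P → . - E x], [P → . id id S], [P → . S S], [P → . x]
No further items can be added.

CLOSURE = { [P → . - E x], [P → . S S], [P → . id id S], [P → . x], [P → S . S], [S → . P x], [S → .] }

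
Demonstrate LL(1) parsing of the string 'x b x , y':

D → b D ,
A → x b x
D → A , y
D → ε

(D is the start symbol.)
LL(1) parsing maintains a stack (initially the start symbol over $) and the input. At each step: if the stack top is a terminal, match it against the current input token; if it is a non-terminal N, replace it with the RHS of M[N, lookahead] (the unique production whose predict set contains the lookahead).

Stack is shown with the top on the left.

Stack        Input        Action
--------------------------------
D $          x b x , y $  output D → A , y
A , y $      x b x , y $  output A → x b x
x b x , y $  x b x , y $  match 'x'
b x , y $    b x , y $    match 'b'
x , y $      x , y $      match 'x'
, y $        , y $        match ','
y $          y $          match 'y'
$            $            accept

The string is accepted.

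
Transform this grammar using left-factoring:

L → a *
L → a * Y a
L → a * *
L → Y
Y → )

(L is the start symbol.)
Left-factoring transforms A → αβ₁ | αβ₂ into A → αA' and A' → β₁ | β₂
(α is the longest common prefix among the alternatives). Repeat until
no nonterminal has two alternatives with a common prefix.

Round 1: L has alternatives sharing prefix 'a *'. Introduce L': L → a * L'
  Add: L' → ε
  Add: L' → Y a
  Add: L' → *

No remaining common prefixes — done.

Resulting grammar:
L → a * L'
L' → ε
L' → Y a
L' → *
L → Y
Y → )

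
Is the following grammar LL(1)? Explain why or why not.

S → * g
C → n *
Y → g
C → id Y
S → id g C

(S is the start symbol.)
Yes, the grammar is LL(1).

For S:
  PREDICT(S → '*' g) = { '*' }
  PREDICT(S → id g C) = { 'id' }
For C:
  PREDICT(C → n '*') = { 'n' }
  PREDICT(C → id Y) = { 'id' }
Y has a single production, so nothing to check there.

All predict sets are disjoint. The grammar IS LL(1).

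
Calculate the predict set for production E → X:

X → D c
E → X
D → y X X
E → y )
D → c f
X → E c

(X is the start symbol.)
PREDICT(E → X) = (FIRST(RHS) \ {ε}) ∪ (FOLLOW(E) if ε ∈ FIRST(RHS), i.e. RHS ⇒* ε)
FIRST(X) = { 'c', 'y' }
FIRST(X) = { 'c', 'y' }
ε ∉ FIRST(X), so FOLLOW(E) is not added.
PREDICT(E → X) = { 'c', 'y' }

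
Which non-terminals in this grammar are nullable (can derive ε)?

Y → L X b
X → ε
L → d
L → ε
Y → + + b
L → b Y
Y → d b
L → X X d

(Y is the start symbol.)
{ 'L', 'X' }

A non-terminal is nullable if it can derive ε (the empty string): either it has an ε-production, or it has a production whose right-hand side consists entirely of nullable non-terminals.

ε-productions: X → ε, L → ε
So X, L are immediately nullable.
No further non-terminal can be added: every production for the remaining non-terminals contains a terminal or a non-nullable non-terminal.
Nullable = { 'L', 'X' }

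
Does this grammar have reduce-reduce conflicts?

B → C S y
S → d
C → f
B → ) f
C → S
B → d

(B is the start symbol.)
Augment with B' → B and build the canonical LR(0) collection (I0 = CLOSURE({[B' → . B]}), then GOTO on every symbol after a dot until no new states appear). It has 11 states:
  I0: { [B → . ) f], [B → . C S y], [B → . d], [B' → . B], [C → . S], [C → . f], [S → . d] }  — shift
  I1: { [B → ) . f] }  — shift
  I2: { [B' → B .] }  — accept
  I3: { [B → C . S y], [S → . d] }  — shift
  I4: { [C → S .] }  — reduce
  I5: { [B → d .], [S → d .] }  — 2 reduces
  I6: { [C → f .] }  — reduce
  I7: { [B → C S . y] }  — shift
  I8: { [S → d .] }  — reduce
  I9: { [B → C S y .] }  — reduce
  I10: { [B → ) f .] }  — reduce

I5 contains complete items [B → d .], [S → d .] — reduce-reduce conflict.

Answer: Yes — I5: [B → d .] vs [S → d .]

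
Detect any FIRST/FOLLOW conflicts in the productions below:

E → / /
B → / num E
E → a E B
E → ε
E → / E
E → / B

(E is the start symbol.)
A FIRST/FOLLOW conflict occurs when a non-terminal N has a nullable alternative N → β (β ⇒* ε) and another alternative N → α with FIRST(α) ∩ FOLLOW(N) ≠ ∅: on such a lookahead the parser cannot decide between expanding α and letting N vanish via β.

Nullable non-terminals: E.

E: nullable alternative(s) E → ε; FOLLOW(E) = { $, '/' }
  E → / /: FIRST \ {ε} = { '/' } — overlaps FOLLOW(E) on { '/' }: CONFLICT
  E → a E B: FIRST \ {ε} = { 'a' } — disjoint from FOLLOW(E)
  E → ε: FIRST \ {ε} = { } — this is the only nullable alternative, skip
  E → / E: FIRST \ {ε} = { '/' } — overlaps FOLLOW(E) on { '/' }: CONFLICT
  E → / B: FIRST \ {ε} = { '/' } — overlaps FOLLOW(E) on { '/' }: CONFLICT

B has no nullable alternative, so no FIRST/FOLLOW check is needed there.

So the grammar has 3 FIRST/FOLLOW conflicts (marked CONFLICT above).

Answer: Yes. E → '/' '/' with FOLLOW(E) on { '/' }; E → '/' E with FOLLOW(E) on { '/' }; E → '/' B with FOLLOW(E) on { '/' }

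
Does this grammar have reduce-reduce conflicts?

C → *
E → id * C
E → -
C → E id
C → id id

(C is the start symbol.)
No reduce-reduce conflicts

A reduce-reduce conflict occurs when an LR(0) state has two complete items [A → α .] and [B → β .] — both call for a reduction, and with no lookahead the parser cannot choose between them.

Augment with C' → C and build the canonical LR(0) collection (I0 = CLOSURE({[C' → . C]}), then GOTO on every symbol after a dot until no new states appear). It has 10 states:
  I0: { [C → . *], [C → . E id], [C → . id id], [C' → . C], [E → . -], [E → . id * C] }  — shift
  I1: { [C → * .] }  — reduce
  I2: { [E → - .] }  — reduce
  I3: { [C' → C .] }  — accept
  I4: { [C → E . id] }  — shift
  I5: { [C → id . id], [E → id . * C] }  — shift
  I6: { [C → . *], [C → . E id], [C → . id id], [E → . -], [E → . id * C], [E → id * . C] }  — shift
  I7: { [C → id id .] }  — reduce
  I8: { [E → id * C .] }  — reduce
  I9: { [C → E id .] }  — reduce

No state contains more than one complete item.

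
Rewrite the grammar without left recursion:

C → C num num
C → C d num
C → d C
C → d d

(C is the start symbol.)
C → d C C'
C → d d C'
C' → num num C'
C' → d num C'
C' → ε

C is directly left-recursive. The standard transformation for
  A → A α₁ | ... | A α_m | β₁ | ... | β_n
is
  A  → β₁ A' | ... | β_n A'
  A' → α₁ A' | ... | α_m A' | ε

C → d C becomes C → d C C'
C → d d becomes C → d d C'
C → C num num becomes C' → num num C'
C → C d num becomes C' → d num C'
Add C' → ε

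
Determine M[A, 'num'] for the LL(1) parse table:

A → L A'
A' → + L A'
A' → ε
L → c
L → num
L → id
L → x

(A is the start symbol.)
A → L A'

To find M[A, 'num'], we find productions for A where 'num' is in the predict set (PREDICT(N → α) = (FIRST(α) \ {ε}) ∪ (FOLLOW(N) if α ⇒* ε)).

Relevant sets:
  FIRST(L) = { 'c', 'id', 'num', 'x' }

A → L A': PREDICT = { 'c', 'id', 'num', 'x' }
  'num' is in predict set, so this production goes in M[A, 'num']

M[A, 'num'] = A → L A'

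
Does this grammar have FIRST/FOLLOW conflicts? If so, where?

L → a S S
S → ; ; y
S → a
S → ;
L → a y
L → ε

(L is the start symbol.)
Nullable non-terminals: L.

L: nullable alternative(s) L → ε; FOLLOW(L) = { $ }
  L → a S S: FIRST \ {ε} = { 'a' } — disjoint from FOLLOW(L)
  L → a y: FIRST \ {ε} = { 'a' } — disjoint from FOLLOW(L)
  L → ε: FIRST \ {ε} = { } — this is the only nullable alternative, skip

S has no nullable alternative, so no FIRST/FOLLOW check is needed there.

No FIRST/FOLLOW conflicts found.

Answer: No FIRST/FOLLOW conflicts.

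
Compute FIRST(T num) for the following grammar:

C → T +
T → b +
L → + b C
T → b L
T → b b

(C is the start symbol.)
FIRST sets of the non-terminals involved (from the grammar, by fixed-point iteration):
  FIRST(T) = { 'b' }

To compute FIRST(T num), process the symbols left to right:
Symbol T is a non-terminal. Add FIRST(T) \ {ε} = { 'b' }
T is not nullable (ε ∉ FIRST(T)), so stop here.
FIRST(T num) = { 'b' }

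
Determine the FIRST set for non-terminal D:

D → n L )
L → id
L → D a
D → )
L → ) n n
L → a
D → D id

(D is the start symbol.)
{ ')', 'n' }

To compute FIRST(D), examine every production with D on the left-hand side, reading each right-hand side left to right until a non-nullable symbol is reached.

From D → n L ):
  - n is a terminal: add 'n' and stop
From D → ):
  - ')' is a terminal: add ')' and stop
From D → D id:
  - D is the symbol being defined: contributes nothing new
    D is not nullable, so stop

Collecting: FIRST(D) = { ')', 'n' }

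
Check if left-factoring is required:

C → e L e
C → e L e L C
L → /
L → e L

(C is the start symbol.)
Left-factoring is needed when two productions for the same non-terminal
share a common prefix on the right-hand side.

Productions for C:
  C → e L e
  C → e L e L C
Productions for L:
  L → /
  L → e L

Found common prefix 'e L e' in productions for C

Answer: Yes, C has productions with common prefix 'e L e'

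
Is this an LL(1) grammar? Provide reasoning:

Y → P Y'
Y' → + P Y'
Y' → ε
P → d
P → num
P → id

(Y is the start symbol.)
Relevant sets:
  FOLLOW(Y') = { $ }

For Y':
  PREDICT(Y' → '+' P Y') = { '+' }
  PREDICT(Y' → ε) = { $ }
For P:
  PREDICT(P → d) = { 'd' }
  PREDICT(P → num) = { 'num' }
  PREDICT(P → id) = { 'id' }
Y has a single production, so nothing to check there.

All predict sets are disjoint. The grammar IS LL(1).

Answer: Yes, the grammar is LL(1).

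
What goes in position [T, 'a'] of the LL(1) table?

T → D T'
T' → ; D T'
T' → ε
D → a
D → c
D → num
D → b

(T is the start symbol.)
T → D T'

To find M[T, 'a'], we find productions for T where 'a' is in the predict set (PREDICT(N → α) = (FIRST(α) \ {ε}) ∪ (FOLLOW(N) if α ⇒* ε)).

Relevant sets:
  FIRST(D) = { 'a', 'b', 'c', 'num' }

T → D T': PREDICT = { 'a', 'b', 'c', 'num' }
  'a' is in predict set, so this production goes in M[T, 'a']

M[T, 'a'] = T → D T'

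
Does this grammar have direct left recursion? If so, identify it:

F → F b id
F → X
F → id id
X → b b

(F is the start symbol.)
F → F b id: LEFT RECURSIVE (starts with F)
F → X: starts with X
F → id id: starts with id
X → b b: starts with b

The grammar has direct left recursion on: F.

Answer: Yes, F is left-recursive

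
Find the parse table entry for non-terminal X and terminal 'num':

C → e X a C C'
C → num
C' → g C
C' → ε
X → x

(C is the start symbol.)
To find M[X, 'num'], we find productions for X where 'num' is in the predict set (PREDICT(N → α) = (FIRST(α) \ {ε}) ∪ (FOLLOW(N) if α ⇒* ε)).

X → x: PREDICT = { 'x' }

M[X, 'num'] is empty (no production applies)

Answer: Empty (error entry)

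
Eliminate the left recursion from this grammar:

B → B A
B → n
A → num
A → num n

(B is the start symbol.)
B is directly left-recursive. The standard transformation for
  A → A α₁ | ... | A α_m | β₁ | ... | β_n
is
  A  → β₁ A' | ... | β_n A'
  A' → α₁ A' | ... | α_m A' | ε

B → n becomes B → n B'
B → B A becomes B' → A B'
Add B' → ε

Productions for other non-terminals are unchanged:
  A → num
  A → num n

Resulting grammar:
B → n B'
B' → A B'
B' → ε
A → num
A → num n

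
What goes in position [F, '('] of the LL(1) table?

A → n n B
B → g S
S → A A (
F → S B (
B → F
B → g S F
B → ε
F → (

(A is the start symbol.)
To find M[F, '('], we find productions for F where '(' is in the predict set (PREDICT(N → α) = (FIRST(α) \ {ε}) ∪ (FOLLOW(N) if α ⇒* ε)).

Relevant sets:
  FIRST(S) = { 'n' }

F → S B (: PREDICT = { 'n' }
F → (: PREDICT = { '(' }
  '(' is in predict set, so this production goes in M[F, '(']

M[F, '('] = F → (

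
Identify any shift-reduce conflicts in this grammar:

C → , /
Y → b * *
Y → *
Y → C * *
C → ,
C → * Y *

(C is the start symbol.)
Yes — I2: [C → , .] vs [C → , . /]; I5: [Y → * .] vs [C → . * Y *]

Augment with C' → C and build the canonical LR(0) collection (I0 = CLOSURE({[C' → . C]}), then GOTO on every symbol after a dot until no new states appear). It has 14 states:
  I0: { [C → . * Y *], [C → . , /], [C → . ,], [C' → . C] }  — shift
  I1: { [C → * . Y *], [C → . * Y *], [C → . , /], [C → . ,], [Y → . *], [Y → . C * *], [Y → . b * *] }  — shift
  I2: { [C → , . /], [C → , .] }  — shift, reduce
  I3: { [C' → C .] }  — accept
  I4: { [C → , / .] }  — reduce
  I5: { [C → * . Y *], [C → . * Y *], [C → . , /], [C → . ,], [Y → * .], [Y → . *], [Y → . C * *], [Y → . b * *] }  — shift, reduce
  I6: { [Y → C . * *] }  — shift
  I7: { [C → * Y . *] }  — shift
  I8: { [Y → b . * *] }  — shift
  I9: { [Y → b * . *] }  — shift
  I10: { [Y → b * * .] }  — reduce
  I11: { [C → * Y * .] }  — reduce
  I12: { [Y → C * . *] }  — shift
  I13: { [Y → C * * .] }  — reduce

I2 contains reduce item [C → , .] and shift item [C → , . /] — shift-reduce conflict.
I5 contains reduce item [Y → * .] and shift items [C → . * Y *], [C → . ,], [C → . , /], [Y → . *], [Y → . b * *] — shift-reduce conflict.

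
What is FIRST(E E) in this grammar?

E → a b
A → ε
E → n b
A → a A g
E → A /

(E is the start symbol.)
{ '/', 'a', 'n' }

FIRST sets of the non-terminals involved (from the grammar, by fixed-point iteration):
  FIRST(E) = { '/', 'a', 'n' }

To compute FIRST(E E), process the symbols left to right:
Symbol E is a non-terminal. Add FIRST(E) \ {ε} = { '/', 'a', 'n' }
E is not nullable (ε ∉ FIRST(E)), so stop here.
FIRST(E E) = { '/', 'a', 'n' }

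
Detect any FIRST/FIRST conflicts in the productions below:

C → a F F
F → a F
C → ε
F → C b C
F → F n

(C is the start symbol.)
A FIRST/FIRST conflict occurs when two productions N → α and N → β for the same non-terminal have FIRST(α) ∩ FIRST(β) ≠ ∅ (with ε ∈ FIRST of a nullable right-hand side, so two nullable alternatives also conflict).

FIRST sets of the non-terminals at (or reachable through a nullable prefix from) the front of some alternative:
  FIRST(C) = { 'a', ε }
  FIRST(F) = { 'a', 'b' }

Productions for C:
  C → a F F: FIRST = { 'a' }
  C → ε: FIRST = { ε }
Productions for F:
  F → a F: FIRST = { 'a' }
  F → C b C: FIRST = { 'a', 'b' }
  F → F n: FIRST = { 'a', 'b' }

Conflict for F: F → a F and F → C b C
  Overlap: { 'a' }
Conflict for F: F → a F and F → F n
  Overlap: { 'a' }
Conflict for F: F → C b C and F → F n
  Overlap: { 'a', 'b' }

Answer: Yes. F → a F / F → C b C on { 'a' }; F → a F / F → F n on { 'a' }; F → C b C / F → F n on { 'a', 'b' }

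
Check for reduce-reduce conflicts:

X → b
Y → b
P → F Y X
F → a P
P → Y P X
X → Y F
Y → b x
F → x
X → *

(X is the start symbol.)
Yes — I4: [X → b .] vs [Y → b .]

Augment with X' → X and build the canonical LR(0) collection (I0 = CLOSURE({[X' → . X]}), then GOTO on every symbol after a dot until no new states appear). It has 17 states:
  I0: { [X → . *], [X → . Y F], [X → . b], [X' → . X], [Y → . b x], [Y → . b] }  — shift
  I1: { [X → * .] }  — reduce
  I2: { [X' → X .] }  — accept
  I3: { [F → . a P], [F → . x], [X → Y . F] }  — shift
  I4: { [X → b .], [Y → b . x], [Y → b .] }  — shift, 2 reduces
  I5: { [Y → b x .] }  — reduce
  I6: { [X → Y F .] }  — reduce
  I7: { [F → . a P], [F → . x], [F → a . P], [P → . F Y X], [P → . Y P X], [Y → . b x], [Y → . b] }  — shift
  I8: { [F → x .] }  — reduce
  I9: { [P → F . Y X], [Y → . b x], [Y → . b] }  — shift
  I10: { [F → a P .] }  — reduce
  I11: { [F → . a P], [F → . x], [P → . F Y X], [P → . Y P X], [P → Y . P X], [Y → . b x], [Y → . b] }  — shift
  I12: { [Y → b . x], [Y → b .] }  — shift, reduce
  I13: { [P → Y P . X], [X → . *], [X → . Y F], [X → . b], [Y → . b x], [Y → . b] }  — shift
  I14: { [P → Y P X .] }  — reduce
  I15: { [P → F Y . X], [X → . *], [X → . Y F], [X → . b], [Y → . b x], [Y → . b] }  — shift
  I16: { [P → F Y X .] }  — reduce

I4 contains complete items [X → b .], [Y → b .] — reduce-reduce conflict.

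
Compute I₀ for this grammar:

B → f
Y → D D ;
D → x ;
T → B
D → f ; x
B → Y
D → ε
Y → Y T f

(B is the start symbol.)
First, augment the grammar with B' → B
I₀ = CLOSURE({ [B' → . B] }):
  [B' → . B] has the dot before B: add [B → . f], [B → . Y]
  [B → . Y] has the dot before Y: add [Y → . D D ;], [Y → . Y T f]
  [Y → . D D ;] has the dot before D: add [D → . x ;], [D → . f ; x], [D → .]
No further items can be added.

I₀ = { [B → . Y], [B → . f], [B' → . B], [D → . f ; x], [D → . x ;], [D → .], [Y → . D D ;], [Y → . Y T f] }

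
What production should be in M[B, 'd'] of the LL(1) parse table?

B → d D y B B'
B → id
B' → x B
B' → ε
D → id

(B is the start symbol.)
To find M[B, 'd'], we find productions for B where 'd' is in the predict set (PREDICT(N → α) = (FIRST(α) \ {ε}) ∪ (FOLLOW(N) if α ⇒* ε)).

B → d D y B B': PREDICT = { 'd' }
  'd' is in predict set, so this production goes in M[B, 'd']
B → id: PREDICT = { 'id' }

M[B, 'd'] = B → d D y B B'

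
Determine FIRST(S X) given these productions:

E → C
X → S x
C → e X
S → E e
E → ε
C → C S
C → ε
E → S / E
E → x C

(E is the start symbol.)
{ 'e', 'x' }

FIRST sets of the non-terminals involved (from the grammar, by fixed-point iteration):
  FIRST(S) = { 'e', 'x' }

To compute FIRST(S X), process the symbols left to right:
Symbol S is a non-terminal. Add FIRST(S) \ {ε} = { 'e', 'x' }
S is not nullable (ε ∉ FIRST(S)), so stop here.
FIRST(S X) = { 'e', 'x' }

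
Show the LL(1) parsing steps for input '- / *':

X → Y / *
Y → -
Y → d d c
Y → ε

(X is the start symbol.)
Stack is shown with the top on the left.

Stack    Input    Action
------------------------
X $      - / * $  output X → Y / *
Y / * $  - / * $  output Y → -
- / * $  - / * $  match '-'
/ * $    / * $    match '/'
* $      * $      match '*'
$        $        accept

The string is accepted.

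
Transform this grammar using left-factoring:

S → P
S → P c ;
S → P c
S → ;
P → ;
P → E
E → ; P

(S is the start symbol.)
Left-factoring transforms A → αβ₁ | αβ₂ into A → αA' and A' → β₁ | β₂
(α is the longest common prefix among the alternatives). Repeat until
no nonterminal has two alternatives with a common prefix.

Round 1: S has alternatives sharing prefix 'P'. Introduce S': S → P S'
  Add: S' → ε
  Add: S' → c ;
  Add: S' → c

Round 2: S' has alternatives sharing prefix 'c'. Introduce S'': S' → c S''
  Add: S'' → ;
  Add: S'' → ε

No remaining common prefixes — done.

Resulting grammar:
S → P S'
S' → ε
S' → c S''
S'' → ;
S'' → ε
S → ;
P → ;
P → E
E → ; P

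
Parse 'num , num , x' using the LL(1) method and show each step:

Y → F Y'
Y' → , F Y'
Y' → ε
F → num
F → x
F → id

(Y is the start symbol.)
LL(1) parsing maintains a stack (initially the start symbol over $) and the input. At each step: if the stack top is a terminal, match it against the current input token; if it is a non-terminal N, replace it with the RHS of M[N, lookahead] (the unique production whose predict set contains the lookahead).

Stack is shown with the top on the left.

Stack     Input            Action
---------------------------------
Y $       num , num , x $  output Y → F Y'
F Y' $    num , num , x $  output F → num
num Y' $  num , num , x $  match 'num'
Y' $      , num , x $      output Y' → , F Y'
, F Y' $  , num , x $      match ','
F Y' $    num , x $        output F → num
num Y' $  num , x $        match 'num'
Y' $      , x $            output Y' → , F Y'
, F Y' $  , x $            match ','
F Y' $    x $              output F → x
x Y' $    x $              match 'x'
Y' $      $                output Y' → ε
$         $                accept

The string is accepted.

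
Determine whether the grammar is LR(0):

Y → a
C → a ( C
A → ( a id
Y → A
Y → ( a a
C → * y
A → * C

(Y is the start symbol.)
Yes, the grammar is LR(0)

Augment with Y' → Y and build the canonical LR(0) collection (I0 = CLOSURE({[Y' → . Y]}), then GOTO on every symbol after a dot until no new states appear). It has 15 states:
  I0: { [A → . ( a id], [A → . * C], [Y → . ( a a], [Y → . A], [Y → . a], [Y' → . Y] }  — shift
  I1: { [A → ( . a id], [Y → ( . a a] }  — shift
  I2: { [A → * . C], [C → . * y], [C → . a ( C] }  — shift
  I3: { [Y → A .] }  — reduce
  I4: { [Y' → Y .] }  — accept
  I5: { [Y → a .] }  — reduce
  I6: { [C → * . y] }  — shift
  I7: { [A → * C .] }  — reduce
  I8: { [C → a . ( C] }  — shift
  I9: { [C → . * y], [C → . a ( C], [C → a ( . C] }  — shift
  I10: { [C → a ( C .] }  — reduce
  I11: { [C → * y .] }  — reduce
  I12: { [A → ( a . id], [Y → ( a . a] }  — shift
  I13: { [Y → ( a a .] }  — reduce
  I14: { [A → ( a id .] }  — reduce

Every state is either a pure shift/goto state or contains exactly one complete item and nothing to shift — no conflicts. The grammar is LR(0).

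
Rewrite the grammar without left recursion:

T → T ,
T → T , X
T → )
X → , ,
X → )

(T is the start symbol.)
T → ) T'
T' → , T'
T' → , X T'
T' → ε
X → , ,
X → )

T is directly left-recursive. The standard transformation for
  A → A α₁ | ... | A α_m | β₁ | ... | β_n
is
  A  → β₁ A' | ... | β_n A'
  A' → α₁ A' | ... | α_m A' | ε

T → ) becomes T → ) T'
T → T , becomes T' → , T'
T → T , X becomes T' → , X T'
Add T' → ε

Productions for other non-terminals are unchanged:
  X → , ,
  X → )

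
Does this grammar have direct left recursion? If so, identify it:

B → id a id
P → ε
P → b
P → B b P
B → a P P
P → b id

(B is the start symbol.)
No direct left recursion

B → id a id: starts with id
P → ε: starts with ε
P → b: starts with b
P → B b P: starts with B
B → a P P: starts with a
P → b id: starts with b

No direct left recursion found.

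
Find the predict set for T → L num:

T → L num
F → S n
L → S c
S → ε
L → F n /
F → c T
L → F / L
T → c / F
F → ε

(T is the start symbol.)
PREDICT(T → L num) = (FIRST(RHS) \ {ε}) ∪ (FOLLOW(T) if ε ∈ FIRST(RHS), i.e. RHS ⇒* ε)
FIRST(L) = { '/', 'c', 'n' }
FIRST(L num) = { '/', 'c', 'n' }
ε ∉ FIRST(L num), so FOLLOW(T) is not added.
PREDICT(T → L num) = { '/', 'c', 'n' }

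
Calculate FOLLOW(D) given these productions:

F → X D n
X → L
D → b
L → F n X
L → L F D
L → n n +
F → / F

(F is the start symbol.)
In F → X D n: D is followed by n, add FIRST(n) \ {ε} = { 'n' }
In L → L F D: D is at the end, add FOLLOW(L)

The FOLLOW sets referred to above (computed the same way, to a fixed point):
  FOLLOW(L) = { '/', 'b', 'n' }

Taking the union: FOLLOW(D) = { '/', 'b', 'n' }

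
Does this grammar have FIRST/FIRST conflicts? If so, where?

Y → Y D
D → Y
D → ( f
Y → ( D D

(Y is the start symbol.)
Yes. Y → Y D / Y → '(' D D on { '(' }; D → Y / D → '(' f on { '(' }

A FIRST/FIRST conflict occurs when two productions N → α and N → β for the same non-terminal have FIRST(α) ∩ FIRST(β) ≠ ∅ (with ε ∈ FIRST of a nullable right-hand side, so two nullable alternatives also conflict).

FIRST sets of the non-terminals at (or reachable through a nullable prefix from) the front of some alternative:
  FIRST(Y) = { '(' }

Productions for Y:
  Y → Y D: FIRST = { '(' }
  Y → ( D D: FIRST = { '(' }
Productions for D:
  D → Y: FIRST = { '(' }
  D → ( f: FIRST = { '(' }

Conflict for Y: Y → Y D and Y → ( D D
  Overlap: { '(' }
Conflict for D: D → Y and D → ( f
  Overlap: { '(' }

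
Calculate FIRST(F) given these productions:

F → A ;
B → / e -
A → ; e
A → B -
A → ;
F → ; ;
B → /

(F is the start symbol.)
{ '/', ';' }

To compute FIRST(F), examine every production with F on the left-hand side, reading each right-hand side left to right until a non-nullable symbol is reached.

FIRST sets of the other non-terminals involved (by the same procedure, iterated to a fixed point):
  FIRST(A) = { '/', ';' }

From F → A ;:
  - A is a non-terminal: add FIRST(A) \ {ε} = { '/', ';' }
    A is not nullable, so stop
From F → ; ;:
  - ';' is a terminal: add ';' and stop

Collecting: FIRST(F) = { '/', ';' }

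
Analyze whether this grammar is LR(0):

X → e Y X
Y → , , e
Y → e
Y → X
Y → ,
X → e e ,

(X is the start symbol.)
No. Shift-reduce conflict between [Y → , .] and [Y → , . , e]

Augment with X' → X and build the canonical LR(0) collection (I0 = CLOSURE({[X' → . X]}), then GOTO on every symbol after a dot until no new states appear). It has 11 states:
  I0: { [X → . e Y X], [X → . e e ,], [X' → . X] }  — shift
  I1: { [X' → X .] }  — accept
  I2: { [X → . e Y X], [X → . e e ,], [X → e . Y X], [X → e . e ,], [Y → . , , e], [Y → . ,], [Y → . X], [Y → . e] }  — shift
  I3: { [Y → , . , e], [Y → , .] }  — shift, reduce
  I4: { [Y → X .] }  — reduce
  I5: { [X → . e Y X], [X → . e e ,], [X → e Y . X] }  — shift
  I6: { [X → . e Y X], [X → . e e ,], [X → e . Y X], [X → e . e ,], [X → e e . ,], [Y → . , , e], [Y → . ,], [Y → . X], [Y → . e], [Y → e .] }  — shift, reduce
  I7: { [X → e e , .], [Y → , . , e], [Y → , .] }  — shift, 2 reduces
  I8: { [Y → , , . e] }  — shift
  I9: { [Y → , , e .] }  — reduce
  I10: { [X → e Y X .] }  — reduce

Conflict in state I3:
  Shift-reduce conflict between [Y → , .] and [Y → , . , e]
So the grammar is NOT LR(0).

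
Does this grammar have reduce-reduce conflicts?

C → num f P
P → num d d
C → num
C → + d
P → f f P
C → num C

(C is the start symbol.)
No reduce-reduce conflicts

A reduce-reduce conflict occurs when an LR(0) state has two complete items [A → α .] and [B → β .] — both call for a reduction, and with no lookahead the parser cannot choose between them.

Augment with C' → C and build the canonical LR(0) collection (I0 = CLOSURE({[C' → . C]}), then GOTO on every symbol after a dot until no new states appear). It has 14 states:
  I0: { [C → . + d], [C → . num C], [C → . num f P], [C → . num], [C' → . C] }  — shift
  I1: { [C → + . d] }  — shift
  I2: { [C' → C .] }  — accept
  I3: { [C → . + d], [C → . num C], [C → . num f P], [C → . num], [C → num . C], [C → num . f P], [C → num .] }  — shift, reduce
  I4: { [C → num C .] }  — reduce
  I5: { [C → num f . P], [P → . f f P], [P → . num d d] }  — shift
  I6: { [C → num f P .] }  — reduce
  I7: { [P → f . f P] }  — shift
  I8: { [P → num . d d] }  — shift
  I9: { [P → num d . d] }  — shift
  I10: { [P → num d d .] }  — reduce
  I11: { [P → . f f P], [P → . num d d], [P → f f . P] }  — shift
  I12: { [P → f f P .] }  — reduce
  I13: { [C → + d .] }  — reduce

No state contains more than one complete item.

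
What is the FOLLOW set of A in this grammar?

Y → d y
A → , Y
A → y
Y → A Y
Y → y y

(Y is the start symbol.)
To compute FOLLOW(A), find every occurrence of A on a right-hand side N → α A β: add FIRST(β) \ {ε}, and if β is empty or nullable also add FOLLOW(N). Iterate to a fixed point.

In Y → A Y: A is followed by Y, add FIRST(Y) \ {ε} = { ',', 'd', 'y' }

Taking the union: FOLLOW(A) = { ',', 'd', 'y' }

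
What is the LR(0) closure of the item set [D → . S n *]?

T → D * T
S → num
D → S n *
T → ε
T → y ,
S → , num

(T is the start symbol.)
To compute CLOSURE, for each item [A → α.Bβ] where B is a non-terminal, add [B → .γ] for all productions B → γ; repeat for the newly added items until nothing changes.

Start with: [D → . S n *]
  [D → . S n *] has the dot before S: add [S → . num], [S → . , num]
No further items can be added.

CLOSURE = { [D → . S n *], [S → . , num], [S → . num] }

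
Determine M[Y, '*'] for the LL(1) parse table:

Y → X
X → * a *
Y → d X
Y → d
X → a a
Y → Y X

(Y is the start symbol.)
To find M[Y, '*'], we find productions for Y where '*' is in the predict set (PREDICT(N → α) = (FIRST(α) \ {ε}) ∪ (FOLLOW(N) if α ⇒* ε)).

Relevant sets:
  FIRST(X) = { '*', 'a' }
  FIRST(Y) = { '*', 'a', 'd' }

Y → X: PREDICT = { '*', 'a' }
  '*' is in predict set, so this production goes in M[Y, '*']
Y → d X: PREDICT = { 'd' }
Y → d: PREDICT = { 'd' }
Y → Y X: PREDICT = { '*', 'a', 'd' }
  '*' is in predict set, so this production goes in M[Y, '*']

M[Y, '*'] = Y → X, Y → Y X  (a multiply-defined cell — the grammar is not LL(1))

Answer: Y → X, Y → Y X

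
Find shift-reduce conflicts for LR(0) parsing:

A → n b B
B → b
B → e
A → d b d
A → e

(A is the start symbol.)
No shift-reduce conflicts

A shift-reduce conflict occurs when an LR(0) state has both:
  - a complete (reduce) item [A → α .] (dot at the end), and
  - a shift item [B → β . c γ] (dot before a terminal).

Augment with A' → A and build the canonical LR(0) collection (I0 = CLOSURE({[A' → . A]}), then GOTO on every symbol after a dot until no new states appear). It has 11 states:
  I0: { [A → . d b d], [A → . e], [A → . n b B], [A' → . A] }  — shift
  I1: { [A' → A .] }  — accept
  I2: { [A → d . b d] }  — shift
  I3: { [A → e .] }  — reduce
  I4: { [A → n . b B] }  — shift
  I5: { [A → n b . B], [B → . b], [B → . e] }  — shift
  I6: { [A → n b B .] }  — reduce
  I7: { [B → b .] }  — reduce
  I8: { [B → e .] }  — reduce
  I9: { [A → d b . d] }  — shift
  I10: { [A → d b d .] }  — reduce

No state contains both a complete item and a shift item.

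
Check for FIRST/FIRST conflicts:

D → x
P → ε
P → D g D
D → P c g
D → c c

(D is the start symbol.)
Yes. D → x / D → P c g on { 'x' }; D → P c g / D → c c on { 'c' }

FIRST sets of the non-terminals at (or reachable through a nullable prefix from) the front of some alternative:
  FIRST(P) = { 'c', 'x', ε }
  FIRST(D) = { 'c', 'x' }

Productions for D:
  D → x: FIRST = { 'x' }
  D → P c g: FIRST = { 'c', 'x' }
  D → c c: FIRST = { 'c' }
Productions for P:
  P → ε: FIRST = { ε }
  P → D g D: FIRST = { 'c', 'x' }

Conflict for D: D → x and D → P c g
  Overlap: { 'x' }
Conflict for D: D → P c g and D → c c
  Overlap: { 'c' }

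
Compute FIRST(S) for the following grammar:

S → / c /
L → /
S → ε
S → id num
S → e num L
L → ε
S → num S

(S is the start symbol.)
{ '/', 'e', 'id', 'num', ε }

From S → / c /:
  - '/' is a terminal: add '/' and stop
From S → ε:
  - ε-production, so ε ∈ FIRST(S)
From S → id num:
  - id is a terminal: add 'id' and stop
From S → e num L:
  - e is a terminal: add 'e' and stop
From S → num S:
  - num is a terminal: add 'num' and stop

Collecting: FIRST(S) = { '/', 'e', 'id', 'num', ε }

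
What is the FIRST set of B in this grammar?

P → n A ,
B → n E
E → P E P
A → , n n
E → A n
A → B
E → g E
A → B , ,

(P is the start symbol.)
{ 'n' }

From B → n E:
  - n is a terminal: add 'n' and stop

Collecting: FIRST(B) = { 'n' }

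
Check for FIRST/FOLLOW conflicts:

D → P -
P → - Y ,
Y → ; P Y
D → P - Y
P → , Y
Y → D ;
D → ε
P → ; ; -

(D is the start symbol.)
Nullable non-terminals: D.
FIRST sets used below: FIRST(P) = { ',', '-', ';' }

D: nullable alternative(s) D → ε; FOLLOW(D) = { $, ';' }
  D → P -: FIRST \ {ε} = { ',', '-', ';' } — overlaps FOLLOW(D) on { ';' }: CONFLICT
  D → P - Y: FIRST \ {ε} = { ',', '-', ';' } — overlaps FOLLOW(D) on { ';' }: CONFLICT
  D → ε: FIRST \ {ε} = { } — this is the only nullable alternative, skip

P, Y have no nullable alternative, so no FIRST/FOLLOW check is needed there.

So the grammar has 2 FIRST/FOLLOW conflicts (marked CONFLICT above).

Answer: Yes. D → P '-' with FOLLOW(D) on { ';' }; D → P '-' Y with FOLLOW(D) on { ';' }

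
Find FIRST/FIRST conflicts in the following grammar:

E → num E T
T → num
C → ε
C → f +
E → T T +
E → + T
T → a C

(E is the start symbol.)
FIRST sets of the non-terminals at (or reachable through a nullable prefix from) the front of some alternative:
  FIRST(T) = { 'a', 'num' }

Productions for E:
  E → num E T: FIRST = { 'num' }
  E → T T +: FIRST = { 'a', 'num' }
  E → + T: FIRST = { '+' }
Productions for T:
  T → num: FIRST = { 'num' }
  T → a C: FIRST = { 'a' }
Productions for C:
  C → ε: FIRST = { ε }
  C → f +: FIRST = { 'f' }

Conflict for E: E → num E T and E → T T +
  Overlap: { 'num' }

Answer: Yes. E → num E T / E → T T '+' on { 'num' }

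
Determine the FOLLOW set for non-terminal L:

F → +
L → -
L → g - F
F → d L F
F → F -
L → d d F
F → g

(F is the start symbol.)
{ '+', 'd', 'g' }

In F → d L F: L is followed by F, add FIRST(F) \ {ε} = { '+', 'd', 'g' }

Taking the union: FOLLOW(L) = { '+', 'd', 'g' }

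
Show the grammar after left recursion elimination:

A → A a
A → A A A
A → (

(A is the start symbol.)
A → ( A'
A' → a A'
A' → A A A'
A' → ε

A is directly left-recursive. The standard transformation for
  A → A α₁ | ... | A α_m | β₁ | ... | β_n
is
  A  → β₁ A' | ... | β_n A'
  A' → α₁ A' | ... | α_m A' | ε

A → ( becomes A → ( A'
A → A a becomes A' → a A'
A → A A A becomes A' → A A A'
Add A' → ε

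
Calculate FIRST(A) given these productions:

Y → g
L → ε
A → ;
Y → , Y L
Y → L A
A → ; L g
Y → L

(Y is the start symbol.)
From A → ;:
  - ';' is a terminal: add ';' and stop
From A → ; L g:
  - ';' is a terminal: add ';' and stop

Collecting: FIRST(A) = { ';' }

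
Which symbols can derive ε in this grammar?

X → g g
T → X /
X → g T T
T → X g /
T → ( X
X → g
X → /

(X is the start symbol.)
There are no ε-productions, so no non-terminal can derive ε.
No non-terminals are nullable.

Answer: None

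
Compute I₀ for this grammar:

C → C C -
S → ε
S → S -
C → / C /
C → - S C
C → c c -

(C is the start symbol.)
First, augment the grammar with C' → C
I₀ = CLOSURE({ [C' → . C] }):
  [C' → . C] has the dot before C: add [C → . C C -], [C → . / C /], [C → . - S C], [C → . c c -]
No further items can be added.

I₀ = { [C → . - S C], [C → . / C /], [C → . C C -], [C → . c c -], [C' → . C] }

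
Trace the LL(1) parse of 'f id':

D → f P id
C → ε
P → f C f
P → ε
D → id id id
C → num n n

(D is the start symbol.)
LL(1) parsing maintains a stack (initially the start symbol over $) and the input. At each step: if the stack top is a terminal, match it against the current input token; if it is a non-terminal N, replace it with the RHS of M[N, lookahead] (the unique production whose predict set contains the lookahead).

Stack is shown with the top on the left.

Stack     Input   Action
------------------------
D $       f id $  output D → f P id
f P id $  f id $  match 'f'
P id $    id $    output P → ε
id $      id $    match 'id'
$         $       accept

The string is accepted.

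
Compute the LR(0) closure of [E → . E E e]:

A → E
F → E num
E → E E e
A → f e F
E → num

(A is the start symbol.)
{ [E → . E E e], [E → . num] }

To compute CLOSURE, for each item [A → α.Bβ] where B is a non-terminal, add [B → .γ] for all productions B → γ; repeat for the newly added items until nothing changes.

Start with: [E → . E E e]
  [E → . E E e] has the dot before E: add [E → . num]
No further items can be added.

CLOSURE = { [E → . E E e], [E → . num] }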